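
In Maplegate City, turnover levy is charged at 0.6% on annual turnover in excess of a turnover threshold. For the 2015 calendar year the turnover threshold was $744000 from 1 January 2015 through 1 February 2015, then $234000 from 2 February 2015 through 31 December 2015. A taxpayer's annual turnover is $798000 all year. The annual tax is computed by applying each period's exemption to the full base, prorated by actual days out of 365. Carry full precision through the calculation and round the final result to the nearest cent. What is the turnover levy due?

1 January – 1 February 2015: 32 days, exemption $744000 → ($798000 − $744000) × 0.6% × 32/365 = $28.4055
2 February – 31 December 2015: 333 days, exemption $234000 → ($798000 − $234000) × 0.6% × 333/365 = $3087.3205
Total = $3115.7260

$3115.73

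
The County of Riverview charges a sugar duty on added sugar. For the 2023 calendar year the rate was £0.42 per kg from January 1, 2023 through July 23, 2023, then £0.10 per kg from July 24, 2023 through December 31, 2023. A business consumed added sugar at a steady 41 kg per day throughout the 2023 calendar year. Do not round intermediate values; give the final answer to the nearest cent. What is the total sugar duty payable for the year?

£4172.98

January 1 – July 23, 2023: 204 days × 41 kg/day = 8,364 kg at £0.42/kg → £3512.88
July 24 – December 31, 2023: 161 days × 41 kg/day = 6,601 kg at £0.10/kg → £660.10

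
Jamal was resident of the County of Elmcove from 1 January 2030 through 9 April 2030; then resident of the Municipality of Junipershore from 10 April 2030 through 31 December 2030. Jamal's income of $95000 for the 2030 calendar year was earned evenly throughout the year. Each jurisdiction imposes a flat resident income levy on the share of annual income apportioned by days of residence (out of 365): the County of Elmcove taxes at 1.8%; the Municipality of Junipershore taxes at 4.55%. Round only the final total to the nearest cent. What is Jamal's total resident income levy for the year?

The County of Elmcove, 1 January – 9 April 2030: 99 days → $95000 × 1.8% × 99/365 = $463.8082
The Municipality of Junipershore, 10 April – 31 December 2030: 266 days → $95000 × 4.55% × 266/365 = $3150.0959
Total = $3613.9041

$3613.90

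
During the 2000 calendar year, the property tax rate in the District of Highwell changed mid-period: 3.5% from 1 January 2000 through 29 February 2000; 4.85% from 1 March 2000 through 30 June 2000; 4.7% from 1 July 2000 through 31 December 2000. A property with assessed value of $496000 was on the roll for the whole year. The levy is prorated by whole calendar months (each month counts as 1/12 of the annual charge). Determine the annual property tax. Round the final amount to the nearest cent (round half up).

1 January – 29 February 2000: 2 months at 3.5% → $496000 × 3.5% × 2/12 = $2893.3333
1 March – 30 June 2000: 4 months at 4.85% → $496000 × 4.85% × 4/12 = $8018.6667
1 July – 31 December 2000: 6 months at 4.7% → $496000 × 4.7% × 6/12 = $11656.0000
Total = $22568.0000

$22568.00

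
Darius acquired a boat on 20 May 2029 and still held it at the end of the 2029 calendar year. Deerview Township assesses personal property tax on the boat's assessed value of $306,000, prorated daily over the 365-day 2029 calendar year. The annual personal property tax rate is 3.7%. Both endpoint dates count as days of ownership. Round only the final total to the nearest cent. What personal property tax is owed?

Days held (20 May – 31 December 2029): 226 out of 365
Tax = $306,000 × 3.7% × 226/365 = $7,010.3342

$7,010.33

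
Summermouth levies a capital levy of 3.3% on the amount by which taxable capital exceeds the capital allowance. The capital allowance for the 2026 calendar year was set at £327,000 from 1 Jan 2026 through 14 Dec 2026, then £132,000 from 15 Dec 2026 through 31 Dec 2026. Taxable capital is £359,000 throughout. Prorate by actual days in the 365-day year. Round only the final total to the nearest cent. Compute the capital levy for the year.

£1,355.71

1 Jan – 14 Dec 2026: 348 days, exemption £327,000 → (£359,000 − £327,000) × 3.3% × 348/365 = £1,006.8164
15 Dec – 31 Dec 2026: 17 days, exemption £132,000 → (£359,000 − £132,000) × 3.3% × 17/365 = £348.8959
Total = £1,355.7123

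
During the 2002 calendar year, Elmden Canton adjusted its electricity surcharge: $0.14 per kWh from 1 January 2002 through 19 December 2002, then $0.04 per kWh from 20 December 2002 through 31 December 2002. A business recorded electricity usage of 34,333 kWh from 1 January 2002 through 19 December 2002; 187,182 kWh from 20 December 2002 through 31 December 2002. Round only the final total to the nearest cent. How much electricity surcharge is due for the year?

$12,293.90

1 January – 19 December 2002: 34,333 kWh at $0.14/kWh → $4,806.62
20 December – 31 December 2002: 187,182 kWh at $0.04/kWh → $7,487.28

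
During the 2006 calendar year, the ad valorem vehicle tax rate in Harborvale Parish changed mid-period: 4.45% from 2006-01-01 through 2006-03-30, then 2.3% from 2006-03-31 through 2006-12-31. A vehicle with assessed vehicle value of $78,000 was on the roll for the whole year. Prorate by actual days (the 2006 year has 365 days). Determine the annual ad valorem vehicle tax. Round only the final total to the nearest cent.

2006-01-01 to 2006-03-30: 89 days at 4.45% → $78,000 × 4.45% × 89/365 = $846.3534
2006-03-31 to 2006-12-31: 276 days at 2.3% → $78,000 × 2.3% × 276/365 = $1,356.5589
Total = $2,202.9123

$2,202.91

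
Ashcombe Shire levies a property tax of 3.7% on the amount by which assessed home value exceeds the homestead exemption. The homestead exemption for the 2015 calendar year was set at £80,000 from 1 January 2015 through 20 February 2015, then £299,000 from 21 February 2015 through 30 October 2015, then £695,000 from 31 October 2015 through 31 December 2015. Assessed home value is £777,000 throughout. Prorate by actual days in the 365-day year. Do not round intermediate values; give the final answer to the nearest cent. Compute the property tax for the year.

1 January – 20 February 2015: 51 days, exemption £80,000 → (£777,000 − £80,000) × 3.7% × 51/365 = £3,603.3945
21 February – 30 October 2015: 252 days, exemption £299,000 → (£777,000 − £299,000) × 3.7% × 252/365 = £12,210.6082
31 October – 31 December 2015: 62 days, exemption £695,000 → (£777,000 − £695,000) × 3.7% × 62/365 = £515.3644
Total = £16,329.3671

£16,329.37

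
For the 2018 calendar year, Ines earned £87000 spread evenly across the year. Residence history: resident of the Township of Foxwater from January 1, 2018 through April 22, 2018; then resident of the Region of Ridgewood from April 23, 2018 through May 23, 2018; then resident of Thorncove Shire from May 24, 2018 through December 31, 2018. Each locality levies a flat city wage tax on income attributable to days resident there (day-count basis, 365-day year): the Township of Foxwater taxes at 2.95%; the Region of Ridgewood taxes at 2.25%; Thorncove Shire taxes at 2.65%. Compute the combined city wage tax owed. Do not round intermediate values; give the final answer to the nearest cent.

The Township of Foxwater, January 1 – April 22, 2018: 112 days → £87000 × 2.95% × 112/365 = £787.5288
The Region of Ridgewood, April 23 – May 23, 2018: 31 days → £87000 × 2.25% × 31/365 = £166.2534
Thorncove Shire, May 24 – December 31, 2018: 222 days → £87000 × 2.65% × 222/365 = £1402.2493
Total = £2356.0315

£2356.03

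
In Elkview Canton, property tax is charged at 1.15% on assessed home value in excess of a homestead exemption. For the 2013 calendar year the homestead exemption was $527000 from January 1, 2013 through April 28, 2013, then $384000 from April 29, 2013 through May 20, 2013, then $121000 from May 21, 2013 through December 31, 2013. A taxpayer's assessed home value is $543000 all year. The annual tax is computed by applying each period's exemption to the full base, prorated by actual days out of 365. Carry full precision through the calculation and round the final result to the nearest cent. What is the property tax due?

January 1 – April 28, 2013: 118 days, exemption $527000 → ($543000 − $527000) × 1.15% × 118/365 = $59.4849
April 29 – May 20, 2013: 22 days, exemption $384000 → ($543000 − $384000) × 1.15% × 22/365 = $110.2110
May 21 – December 31, 2013: 225 days, exemption $121000 → ($543000 − $121000) × 1.15% × 225/365 = $2991.5753
Total = $3161.2712

$3161.27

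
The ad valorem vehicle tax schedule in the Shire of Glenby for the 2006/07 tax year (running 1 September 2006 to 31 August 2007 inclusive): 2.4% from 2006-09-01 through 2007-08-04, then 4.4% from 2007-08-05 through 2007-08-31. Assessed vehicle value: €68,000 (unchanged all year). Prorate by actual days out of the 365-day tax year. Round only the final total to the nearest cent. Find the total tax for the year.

2006-09-01 to 2007-08-04: 338 days at 2.4% → €68,000 × 2.4% × 338/365 = €1,511.2767
2007-08-05 to 2007-08-31: 27 days at 4.4% → €68,000 × 4.4% × 27/365 = €221.3260
Total = €1,732.6027

€1,732.60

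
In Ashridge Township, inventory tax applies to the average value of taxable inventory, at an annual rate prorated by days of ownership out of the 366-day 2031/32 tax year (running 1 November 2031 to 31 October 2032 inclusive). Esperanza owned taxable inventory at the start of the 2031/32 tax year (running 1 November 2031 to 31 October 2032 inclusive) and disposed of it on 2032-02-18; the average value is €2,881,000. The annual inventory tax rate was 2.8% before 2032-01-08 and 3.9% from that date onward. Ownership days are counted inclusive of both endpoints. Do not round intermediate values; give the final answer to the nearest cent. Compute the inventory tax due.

€27,881.15

2031-11-01 to 2032-01-07: 68 days at 2.8% → €2,881,000 × 2.8% × 68/366 = €14,987.4973
2032-01-08 to 2032-02-18: 42 days at 3.9% → €2,881,000 × 3.9% × 42/366 = €12,893.6557
Total = €27,881.1530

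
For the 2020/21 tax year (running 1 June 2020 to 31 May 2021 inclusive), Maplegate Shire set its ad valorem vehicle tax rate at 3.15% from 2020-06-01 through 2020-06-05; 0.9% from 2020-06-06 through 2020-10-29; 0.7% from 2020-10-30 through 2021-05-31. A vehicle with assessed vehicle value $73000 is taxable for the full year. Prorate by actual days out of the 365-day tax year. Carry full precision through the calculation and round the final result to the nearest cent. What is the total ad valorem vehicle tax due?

$593.90

2020-06-01 to 2020-06-05: 5 days at 3.15% → $73000 × 3.15% × 5/365 = $31.5000
2020-06-06 to 2020-10-29: 146 days at 0.9% → $73000 × 0.9% × 146/365 = $262.8000
2020-10-30 to 2021-05-31: 214 days at 0.7% → $73000 × 0.7% × 214/365 = $299.6000
Total = $593.9000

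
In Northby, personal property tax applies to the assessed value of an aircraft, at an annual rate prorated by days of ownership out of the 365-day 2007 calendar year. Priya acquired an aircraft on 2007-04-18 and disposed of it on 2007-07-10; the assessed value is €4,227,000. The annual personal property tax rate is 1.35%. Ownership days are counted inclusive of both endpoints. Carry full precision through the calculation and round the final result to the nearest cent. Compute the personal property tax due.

€13,132.65

Days held (2007-04-18 to 2007-07-10): 84 out of 365
Tax = €4,227,000 × 1.35% × 84/365 = €13,132.6521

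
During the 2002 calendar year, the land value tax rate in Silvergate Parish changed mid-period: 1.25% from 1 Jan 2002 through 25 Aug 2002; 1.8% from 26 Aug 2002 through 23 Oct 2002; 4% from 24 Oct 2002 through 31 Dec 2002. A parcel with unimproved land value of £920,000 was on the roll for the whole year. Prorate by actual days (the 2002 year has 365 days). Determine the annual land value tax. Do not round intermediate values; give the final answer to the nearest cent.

1 Jan – 25 Aug 2002: 237 days at 1.25% → £920,000 × 1.25% × 237/365 = £7,467.1233
26 Aug – 23 Oct 2002: 59 days at 1.8% → £920,000 × 1.8% × 59/365 = £2,676.8219
24 Oct – 31 Dec 2002: 69 days at 4% → £920,000 × 4% × 69/365 = £6,956.7123
Total = £17,100.6575

£17,100.66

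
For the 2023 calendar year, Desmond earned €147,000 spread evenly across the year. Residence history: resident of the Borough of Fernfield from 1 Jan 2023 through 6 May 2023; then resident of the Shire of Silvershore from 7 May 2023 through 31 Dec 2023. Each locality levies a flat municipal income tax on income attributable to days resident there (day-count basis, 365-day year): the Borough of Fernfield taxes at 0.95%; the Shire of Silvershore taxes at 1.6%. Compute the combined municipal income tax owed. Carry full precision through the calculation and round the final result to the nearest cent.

€2,022.16

The Borough of Fernfield, 1 Jan – 6 May 2023: 126 days → €147,000 × 0.95% × 126/365 = €482.0795
The Shire of Silvershore, 7 May – 31 Dec 2023: 239 days → €147,000 × 1.6% × 239/365 = €1,540.0767
Total = €2,022.1562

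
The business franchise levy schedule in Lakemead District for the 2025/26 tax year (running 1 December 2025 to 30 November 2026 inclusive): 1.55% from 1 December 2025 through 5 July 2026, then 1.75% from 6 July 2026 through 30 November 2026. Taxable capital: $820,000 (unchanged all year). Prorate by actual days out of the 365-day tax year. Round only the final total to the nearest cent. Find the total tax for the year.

1 December 2025 – 5 July 2026: 217 days at 1.55% → $820,000 × 1.55% × 217/365 = $7,556.3562
6 July – 30 November 2026: 148 days at 1.75% → $820,000 × 1.75% × 148/365 = $5,818.6301
Total = $13,374.9863

$13,374.99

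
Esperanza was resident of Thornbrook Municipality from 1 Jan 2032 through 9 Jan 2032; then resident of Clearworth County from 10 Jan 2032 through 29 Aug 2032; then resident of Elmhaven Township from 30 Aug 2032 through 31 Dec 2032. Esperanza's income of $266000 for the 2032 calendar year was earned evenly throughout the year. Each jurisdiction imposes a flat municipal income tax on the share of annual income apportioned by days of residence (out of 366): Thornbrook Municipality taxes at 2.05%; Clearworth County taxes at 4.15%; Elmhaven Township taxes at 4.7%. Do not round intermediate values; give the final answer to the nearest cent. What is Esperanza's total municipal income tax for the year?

$11397.30

Thornbrook Municipality, 1 Jan – 9 Jan 2032: 9 days → $266000 × 2.05% × 9/366 = $134.0902
Clearworth County, 10 Jan – 29 Aug 2032: 233 days → $266000 × 4.15% × 233/366 = $7027.5601
Elmhaven Township, 30 Aug – 31 Dec 2032: 124 days → $266000 × 4.7% × 124/366 = $4235.6503
Total = $11397.3005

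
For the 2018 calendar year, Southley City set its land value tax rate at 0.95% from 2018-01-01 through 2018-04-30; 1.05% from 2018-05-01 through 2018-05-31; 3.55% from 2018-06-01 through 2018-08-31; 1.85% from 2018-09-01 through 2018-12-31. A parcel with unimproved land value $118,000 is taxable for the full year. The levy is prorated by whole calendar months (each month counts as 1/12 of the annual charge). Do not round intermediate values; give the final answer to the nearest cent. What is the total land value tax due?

$2,251.83

2018-01-01 to 2018-04-30: 4 months at 0.95% → $118,000 × 0.95% × 4/12 = $373.6667
2018-05-01 to 2018-05-31: 1 month at 1.05% → $118,000 × 1.05% × 1/12 = $103.2500
2018-06-01 to 2018-08-31: 3 months at 3.55% → $118,000 × 3.55% × 3/12 = $1,047.2500
2018-09-01 to 2018-12-31: 4 months at 1.85% → $118,000 × 1.85% × 4/12 = $727.6667
Total = $2,251.8333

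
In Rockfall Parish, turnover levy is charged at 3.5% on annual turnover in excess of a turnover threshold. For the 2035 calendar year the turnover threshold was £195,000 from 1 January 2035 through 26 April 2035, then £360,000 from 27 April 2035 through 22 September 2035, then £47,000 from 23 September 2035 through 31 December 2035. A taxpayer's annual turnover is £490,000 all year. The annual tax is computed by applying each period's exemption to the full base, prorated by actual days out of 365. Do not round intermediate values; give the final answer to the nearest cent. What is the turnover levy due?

1 January – 26 April 2035: 116 days, exemption £195,000 → (£490,000 − £195,000) × 3.5% × 116/365 = £3,281.3699
27 April – 22 September 2035: 149 days, exemption £360,000 → (£490,000 − £360,000) × 3.5% × 149/365 = £1,857.3973
23 September – 31 December 2035: 100 days, exemption £47,000 → (£490,000 − £47,000) × 3.5% × 100/365 = £4,247.9452
Total = £9,386.7123

£9,386.71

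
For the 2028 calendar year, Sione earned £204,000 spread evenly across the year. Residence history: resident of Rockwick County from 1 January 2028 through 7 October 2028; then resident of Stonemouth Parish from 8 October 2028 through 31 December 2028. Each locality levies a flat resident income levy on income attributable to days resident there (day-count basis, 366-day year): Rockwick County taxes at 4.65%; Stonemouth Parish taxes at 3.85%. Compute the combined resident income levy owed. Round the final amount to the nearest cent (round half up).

£9,106.98

Rockwick County, 1 January – 7 October 2028: 281 days → £204,000 × 4.65% × 281/366 = £7,282.9672
Stonemouth Parish, 8 October – 31 December 2028: 85 days → £204,000 × 3.85% × 85/366 = £1,824.0164
Total = £9,106.9836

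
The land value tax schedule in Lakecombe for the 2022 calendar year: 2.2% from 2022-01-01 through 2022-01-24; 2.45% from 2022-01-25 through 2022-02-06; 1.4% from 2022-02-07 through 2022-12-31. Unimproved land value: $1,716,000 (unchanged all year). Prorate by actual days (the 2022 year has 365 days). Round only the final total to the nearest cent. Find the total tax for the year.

2022-01-01 to 2022-01-24: 24 days at 2.2% → $1,716,000 × 2.2% × 24/365 = $2,482.3233
2022-01-25 to 2022-02-06: 13 days at 2.45% → $1,716,000 × 2.45% × 13/365 = $1,497.3863
2022-02-07 to 2022-12-31: 328 days at 1.4% → $1,716,000 × 1.4% × 328/365 = $21,588.6904
Total = $25,568.4000

$25,568.40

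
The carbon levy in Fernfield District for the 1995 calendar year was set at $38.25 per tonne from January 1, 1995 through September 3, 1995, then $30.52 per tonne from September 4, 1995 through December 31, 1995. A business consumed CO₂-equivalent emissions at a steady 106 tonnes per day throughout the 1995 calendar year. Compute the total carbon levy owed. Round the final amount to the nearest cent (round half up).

January 1 – September 3, 1995: 246 days × 106 tonnes/day = 26,076 tonnes at $38.25/tonne → $997,407.00
September 4 – December 31, 1995: 119 days × 106 tonnes/day = 12,614 tonnes at $30.52/tonne → $384,979.28

$1,382,386.28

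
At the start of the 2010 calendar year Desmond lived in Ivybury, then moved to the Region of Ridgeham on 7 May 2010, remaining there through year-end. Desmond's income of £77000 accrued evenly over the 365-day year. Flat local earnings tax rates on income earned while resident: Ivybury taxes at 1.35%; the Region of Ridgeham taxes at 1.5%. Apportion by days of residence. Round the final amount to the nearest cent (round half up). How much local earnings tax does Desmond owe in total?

Ivybury, 1 January – 6 May 2010: 126 days → £77000 × 1.35% × 126/365 = £358.8411
The Region of Ridgeham, 7 May – 31 December 2010: 239 days → £77000 × 1.5% × 239/365 = £756.2877
Total = £1115.1288

£1115.13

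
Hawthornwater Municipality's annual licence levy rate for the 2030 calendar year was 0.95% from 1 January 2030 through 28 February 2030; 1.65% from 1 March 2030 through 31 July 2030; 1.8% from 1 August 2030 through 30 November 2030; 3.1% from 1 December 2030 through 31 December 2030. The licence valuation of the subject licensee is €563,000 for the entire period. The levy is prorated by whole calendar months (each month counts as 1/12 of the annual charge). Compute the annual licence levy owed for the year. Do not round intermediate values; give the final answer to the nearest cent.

1 January – 28 February 2030: 2 months at 0.95% → €563,000 × 0.95% × 2/12 = €891.4167
1 March – 31 July 2030: 5 months at 1.65% → €563,000 × 1.65% × 5/12 = €3,870.6250
1 August – 30 November 2030: 4 months at 1.8% → €563,000 × 1.8% × 4/12 = €3,378.0000
1 December – 31 December 2030: 1 month at 3.1% → €563,000 × 3.1% × 1/12 = €1,454.4167
Total = €9,594.4583

€9,594.46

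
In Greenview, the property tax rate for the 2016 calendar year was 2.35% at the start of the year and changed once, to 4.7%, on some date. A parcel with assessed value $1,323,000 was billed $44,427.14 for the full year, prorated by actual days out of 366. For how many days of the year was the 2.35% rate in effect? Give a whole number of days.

209 days

Let d = days at the first rate; then 366 − d days at the second rate.
$1,323,000 × [2.35%·d + 4.7%·(366−d)] / 366 = $44,427.14
Solving gives d = 209, so the new rate took effect on July 28, 2016.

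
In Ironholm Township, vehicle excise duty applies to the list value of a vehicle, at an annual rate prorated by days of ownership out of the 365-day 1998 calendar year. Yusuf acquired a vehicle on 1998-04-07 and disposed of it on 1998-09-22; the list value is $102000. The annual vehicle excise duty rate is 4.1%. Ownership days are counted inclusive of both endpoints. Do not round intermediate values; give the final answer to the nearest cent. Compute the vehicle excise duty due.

Days held (1998-04-07 to 1998-09-22): 169 out of 365
Tax = $102000 × 4.1% × 169/365 = $1936.3233

$1936.32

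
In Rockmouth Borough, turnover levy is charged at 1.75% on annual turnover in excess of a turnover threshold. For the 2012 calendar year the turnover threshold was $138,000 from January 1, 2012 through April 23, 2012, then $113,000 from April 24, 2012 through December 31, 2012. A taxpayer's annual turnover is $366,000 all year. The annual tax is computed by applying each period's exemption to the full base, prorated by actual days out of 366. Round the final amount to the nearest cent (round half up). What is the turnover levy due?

$4,291.23

January 1 – April 23, 2012: 114 days, exemption $138,000 → ($366,000 − $138,000) × 1.75% × 114/366 = $1,242.7869
April 24 – December 31, 2012: 252 days, exemption $113,000 → ($366,000 − $113,000) × 1.75% × 252/366 = $3,048.4426
Total = $4,291.2295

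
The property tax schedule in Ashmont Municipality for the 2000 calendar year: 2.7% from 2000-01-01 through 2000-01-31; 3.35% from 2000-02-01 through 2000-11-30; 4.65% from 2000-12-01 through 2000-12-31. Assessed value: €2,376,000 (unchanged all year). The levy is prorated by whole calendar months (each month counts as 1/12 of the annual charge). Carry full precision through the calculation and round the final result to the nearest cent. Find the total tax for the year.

2000-01-01 to 2000-01-31: 1 month at 2.7% → €2,376,000 × 2.7% × 1/12 = €5,346.0000
2000-02-01 to 2000-11-30: 10 months at 3.35% → €2,376,000 × 3.35% × 10/12 = €66,330.0000
2000-12-01 to 2000-12-31: 1 month at 4.65% → €2,376,000 × 4.65% × 1/12 = €9,207.0000
Total = €80,883.0000

€80,883.00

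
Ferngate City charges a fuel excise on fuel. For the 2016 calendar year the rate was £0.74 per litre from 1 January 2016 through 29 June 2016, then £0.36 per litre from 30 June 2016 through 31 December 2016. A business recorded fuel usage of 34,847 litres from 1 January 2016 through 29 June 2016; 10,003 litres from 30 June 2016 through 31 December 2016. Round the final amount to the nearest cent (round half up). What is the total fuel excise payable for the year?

£29,387.86

1 January – 29 June 2016: 34,847 litres at £0.74/litre → £25,786.78
30 June – 31 December 2016: 10,003 litres at £0.36/litre → £3,601.08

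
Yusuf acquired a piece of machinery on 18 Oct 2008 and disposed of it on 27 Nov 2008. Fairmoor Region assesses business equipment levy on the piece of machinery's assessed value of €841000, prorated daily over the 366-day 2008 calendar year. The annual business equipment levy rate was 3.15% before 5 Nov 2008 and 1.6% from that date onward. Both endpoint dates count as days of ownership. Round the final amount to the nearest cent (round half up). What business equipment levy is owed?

18 Oct – 4 Nov 2008: 18 days at 3.15% → €841000 × 3.15% × 18/366 = €1302.8607
5 Nov – 27 Nov 2008: 23 days at 1.6% → €841000 × 1.6% × 23/366 = €845.5956
Total = €2148.4563

€2148.46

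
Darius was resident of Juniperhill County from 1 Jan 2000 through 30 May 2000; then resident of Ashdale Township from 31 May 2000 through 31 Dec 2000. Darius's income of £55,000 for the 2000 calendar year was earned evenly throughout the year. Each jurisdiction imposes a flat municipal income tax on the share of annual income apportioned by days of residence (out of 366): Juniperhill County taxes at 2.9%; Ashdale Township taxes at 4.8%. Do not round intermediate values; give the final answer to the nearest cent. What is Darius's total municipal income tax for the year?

Juniperhill County, 1 Jan – 30 May 2000: 151 days → £55,000 × 2.9% × 151/366 = £658.0464
Ashdale Township, 31 May – 31 Dec 2000: 215 days → £55,000 × 4.8% × 215/366 = £1,550.8197
Total = £2,208.8661

£2,208.87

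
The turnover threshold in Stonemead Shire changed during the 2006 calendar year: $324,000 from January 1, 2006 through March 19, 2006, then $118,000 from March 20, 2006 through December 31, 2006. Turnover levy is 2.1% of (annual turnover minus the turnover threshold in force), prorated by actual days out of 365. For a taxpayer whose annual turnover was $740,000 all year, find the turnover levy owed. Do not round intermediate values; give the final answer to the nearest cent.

January 1 – March 19, 2006: 78 days, exemption $324,000 → ($740,000 − $324,000) × 2.1% × 78/365 = $1,866.8712
March 20 – December 31, 2006: 287 days, exemption $118,000 → ($740,000 − $118,000) × 2.1% × 287/365 = $10,270.6685
Total = $12,137.5397

$12,137.54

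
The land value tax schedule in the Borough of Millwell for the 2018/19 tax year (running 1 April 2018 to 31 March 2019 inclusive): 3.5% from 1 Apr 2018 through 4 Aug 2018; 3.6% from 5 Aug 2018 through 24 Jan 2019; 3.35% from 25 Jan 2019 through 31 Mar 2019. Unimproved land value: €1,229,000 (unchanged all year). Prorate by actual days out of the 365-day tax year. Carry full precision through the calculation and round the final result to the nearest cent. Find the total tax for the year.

1 Apr – 4 Aug 2018: 126 days at 3.5% → €1,229,000 × 3.5% × 126/365 = €14,849.0137
5 Aug 2018 – 24 Jan 2019: 173 days at 3.6% → €1,229,000 × 3.6% × 173/365 = €20,970.4438
25 Jan – 31 Mar 2019: 66 days at 3.35% → €1,229,000 × 3.35% × 66/365 = €7,444.7096
Total = €43,264.1671

€43,264.17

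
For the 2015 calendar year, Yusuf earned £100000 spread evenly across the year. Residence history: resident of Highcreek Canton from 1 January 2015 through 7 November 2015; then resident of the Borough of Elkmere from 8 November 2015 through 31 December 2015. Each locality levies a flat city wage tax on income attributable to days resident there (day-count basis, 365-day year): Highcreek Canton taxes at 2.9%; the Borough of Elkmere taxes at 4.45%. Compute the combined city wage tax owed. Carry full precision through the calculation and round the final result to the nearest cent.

£3129.32

Highcreek Canton, 1 January – 7 November 2015: 311 days → £100000 × 2.9% × 311/365 = £2470.9589
The Borough of Elkmere, 8 November – 31 December 2015: 54 days → £100000 × 4.45% × 54/365 = £658.3562
Total = £3129.3151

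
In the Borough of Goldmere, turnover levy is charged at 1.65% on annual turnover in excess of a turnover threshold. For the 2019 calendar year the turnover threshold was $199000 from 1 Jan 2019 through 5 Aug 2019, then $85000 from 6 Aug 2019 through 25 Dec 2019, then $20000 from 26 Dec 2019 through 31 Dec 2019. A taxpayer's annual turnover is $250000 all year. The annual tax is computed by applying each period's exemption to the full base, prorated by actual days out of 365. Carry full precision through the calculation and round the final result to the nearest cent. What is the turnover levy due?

$1621.84

1 Jan – 5 Aug 2019: 217 days, exemption $199000 → ($250000 − $199000) × 1.65% × 217/365 = $500.2890
6 Aug – 25 Dec 2019: 142 days, exemption $85000 → ($250000 − $85000) × 1.65% × 142/365 = $1059.1644
26 Dec – 31 Dec 2019: 6 days, exemption $20000 → ($250000 − $20000) × 1.65% × 6/365 = $62.3836
Total = $1621.8370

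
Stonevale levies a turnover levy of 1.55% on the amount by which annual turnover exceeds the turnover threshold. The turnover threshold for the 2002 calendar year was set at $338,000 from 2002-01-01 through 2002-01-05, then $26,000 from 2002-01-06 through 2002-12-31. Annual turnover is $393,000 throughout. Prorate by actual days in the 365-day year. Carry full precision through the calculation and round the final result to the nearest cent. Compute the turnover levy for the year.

$5,622.25

2002-01-01 to 2002-01-05: 5 days, exemption $338,000 → ($393,000 − $338,000) × 1.55% × 5/365 = $11.6781
2002-01-06 to 2002-12-31: 360 days, exemption $26,000 → ($393,000 − $26,000) × 1.55% × 360/365 = $5,610.5753
Total = $5,622.2534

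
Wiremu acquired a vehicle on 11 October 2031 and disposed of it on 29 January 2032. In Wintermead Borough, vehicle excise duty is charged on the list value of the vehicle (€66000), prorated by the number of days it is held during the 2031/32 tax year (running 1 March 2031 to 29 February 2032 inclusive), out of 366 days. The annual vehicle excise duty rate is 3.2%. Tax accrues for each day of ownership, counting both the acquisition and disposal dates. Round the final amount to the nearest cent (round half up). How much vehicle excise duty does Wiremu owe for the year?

€640.52

Days held (11 October 2031 – 29 January 2032): 111 out of 366
Tax = €66000 × 3.2% × 111/366 = €640.5246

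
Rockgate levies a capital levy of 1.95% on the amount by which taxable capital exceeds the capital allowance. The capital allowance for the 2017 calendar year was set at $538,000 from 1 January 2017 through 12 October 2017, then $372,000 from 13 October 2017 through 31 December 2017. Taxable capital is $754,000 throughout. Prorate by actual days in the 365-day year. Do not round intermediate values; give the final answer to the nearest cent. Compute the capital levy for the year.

1 January – 12 October 2017: 285 days, exemption $538,000 → ($754,000 − $538,000) × 1.95% × 285/365 = $3,288.8219
13 October – 31 December 2017: 80 days, exemption $372,000 → ($754,000 − $372,000) × 1.95% × 80/365 = $1,632.6575
Total = $4,921.4795

$4,921.48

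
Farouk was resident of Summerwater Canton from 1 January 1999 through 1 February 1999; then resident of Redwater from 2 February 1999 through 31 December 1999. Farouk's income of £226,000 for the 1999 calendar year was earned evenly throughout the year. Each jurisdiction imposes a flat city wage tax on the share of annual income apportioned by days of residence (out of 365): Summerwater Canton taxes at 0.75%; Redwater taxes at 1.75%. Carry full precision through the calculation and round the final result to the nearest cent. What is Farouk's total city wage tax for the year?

£3,756.86

Summerwater Canton, 1 January – 1 February 1999: 32 days → £226,000 × 0.75% × 32/365 = £148.6027
Redwater, 2 February – 31 December 1999: 333 days → £226,000 × 1.75% × 333/365 = £3,608.2603
Total = £3,756.8630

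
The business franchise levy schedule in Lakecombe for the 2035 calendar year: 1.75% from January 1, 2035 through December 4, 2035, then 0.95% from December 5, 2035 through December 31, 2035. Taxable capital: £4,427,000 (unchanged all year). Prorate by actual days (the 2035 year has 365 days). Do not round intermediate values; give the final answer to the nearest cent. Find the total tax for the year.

£74,852.69

January 1 – December 4, 2035: 338 days at 1.75% → £4,427,000 × 1.75% × 338/365 = £71,741.6575
December 5 – December 31, 2035: 27 days at 0.95% → £4,427,000 × 0.95% × 27/365 = £3,111.0288
Total = £74,852.6863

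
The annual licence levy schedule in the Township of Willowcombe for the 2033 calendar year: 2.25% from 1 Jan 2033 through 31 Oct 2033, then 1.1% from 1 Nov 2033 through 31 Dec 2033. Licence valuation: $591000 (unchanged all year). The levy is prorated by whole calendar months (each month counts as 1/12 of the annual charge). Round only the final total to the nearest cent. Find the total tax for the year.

1 Jan – 31 Oct 2033: 10 months at 2.25% → $591000 × 2.25% × 10/12 = $11081.2500
1 Nov – 31 Dec 2033: 2 months at 1.1% → $591000 × 1.1% × 2/12 = $1083.5000
Total = $12164.7500

$12164.75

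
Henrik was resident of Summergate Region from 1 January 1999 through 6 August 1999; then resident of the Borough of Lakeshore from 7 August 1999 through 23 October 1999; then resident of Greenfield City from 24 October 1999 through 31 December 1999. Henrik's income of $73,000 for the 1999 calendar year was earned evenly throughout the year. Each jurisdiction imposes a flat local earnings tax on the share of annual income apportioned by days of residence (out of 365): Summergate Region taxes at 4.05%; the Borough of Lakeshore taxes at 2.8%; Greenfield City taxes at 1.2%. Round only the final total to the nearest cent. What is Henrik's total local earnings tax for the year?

$2,368.20

Summergate Region, 1 January – 6 August 1999: 218 days → $73,000 × 4.05% × 218/365 = $1,765.8000
The Borough of Lakeshore, 7 August – 23 October 1999: 78 days → $73,000 × 2.8% × 78/365 = $436.8000
Greenfield City, 24 October – 31 December 1999: 69 days → $73,000 × 1.2% × 69/365 = $165.6000
Total = $2,368.2000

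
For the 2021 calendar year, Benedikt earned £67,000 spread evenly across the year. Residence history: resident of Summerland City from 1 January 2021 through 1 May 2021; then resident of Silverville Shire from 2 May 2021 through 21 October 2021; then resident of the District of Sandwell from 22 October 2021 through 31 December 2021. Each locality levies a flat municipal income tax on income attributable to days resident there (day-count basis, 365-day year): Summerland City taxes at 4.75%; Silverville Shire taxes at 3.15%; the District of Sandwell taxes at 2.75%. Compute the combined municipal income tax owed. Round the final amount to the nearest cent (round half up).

Summerland City, 1 January – 1 May 2021: 121 days → £67,000 × 4.75% × 121/365 = £1,055.0205
Silverville Shire, 2 May – 21 October 2021: 173 days → £67,000 × 3.15% × 173/365 = £1,000.3192
The District of Sandwell, 22 October – 31 December 2021: 71 days → £67,000 × 2.75% × 71/365 = £358.4041
Total = £2,413.7438

£2,413.74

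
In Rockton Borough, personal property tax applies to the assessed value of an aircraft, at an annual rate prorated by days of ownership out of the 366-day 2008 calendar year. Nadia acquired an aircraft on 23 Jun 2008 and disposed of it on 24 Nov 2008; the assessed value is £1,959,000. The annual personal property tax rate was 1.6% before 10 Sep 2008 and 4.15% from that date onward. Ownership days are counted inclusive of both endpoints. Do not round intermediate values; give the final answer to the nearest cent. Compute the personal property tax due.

23 Jun – 9 Sep 2008: 79 days at 1.6% → £1,959,000 × 1.6% × 79/366 = £6,765.5082
10 Sep – 24 Nov 2008: 76 days at 4.15% → £1,959,000 × 4.15% × 76/366 = £16,881.6557
Total = £23,647.1639

£23,647.16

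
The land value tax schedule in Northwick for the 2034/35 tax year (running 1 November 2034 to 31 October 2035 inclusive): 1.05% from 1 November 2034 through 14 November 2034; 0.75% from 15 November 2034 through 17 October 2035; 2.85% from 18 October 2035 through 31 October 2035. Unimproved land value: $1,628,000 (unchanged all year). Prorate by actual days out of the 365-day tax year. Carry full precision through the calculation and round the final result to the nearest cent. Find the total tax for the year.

$13,708.65

1 November – 14 November 2034: 14 days at 1.05% → $1,628,000 × 1.05% × 14/365 = $655.6603
15 November 2034 – 17 October 2035: 337 days at 0.75% → $1,628,000 × 0.75% × 337/365 = $11,273.3425
18 October – 31 October 2035: 14 days at 2.85% → $1,628,000 × 2.85% × 14/365 = $1,779.6493
Total = $13,708.6521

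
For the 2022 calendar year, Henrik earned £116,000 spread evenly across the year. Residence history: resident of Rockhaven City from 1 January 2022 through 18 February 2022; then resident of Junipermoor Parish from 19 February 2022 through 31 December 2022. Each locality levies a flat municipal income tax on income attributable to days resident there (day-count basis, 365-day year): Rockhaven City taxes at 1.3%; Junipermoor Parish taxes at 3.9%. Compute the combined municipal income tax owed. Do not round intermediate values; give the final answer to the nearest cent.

Rockhaven City, 1 January – 18 February 2022: 49 days → £116,000 × 1.3% × 49/365 = £202.4438
Junipermoor Parish, 19 February – 31 December 2022: 316 days → £116,000 × 3.9% × 316/365 = £3,916.6685
Total = £4,119.1123

£4,119.11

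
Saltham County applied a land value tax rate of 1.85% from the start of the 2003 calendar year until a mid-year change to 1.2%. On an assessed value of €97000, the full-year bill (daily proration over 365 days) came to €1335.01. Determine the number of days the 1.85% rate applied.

99 days

Let d = days at the first rate; then 365 − d days at the second rate.
€97000 × [1.85%·d + 1.2%·(365−d)] / 365 = €1335.01
Solving gives d = 99, so the new rate took effect on April 10, 2003.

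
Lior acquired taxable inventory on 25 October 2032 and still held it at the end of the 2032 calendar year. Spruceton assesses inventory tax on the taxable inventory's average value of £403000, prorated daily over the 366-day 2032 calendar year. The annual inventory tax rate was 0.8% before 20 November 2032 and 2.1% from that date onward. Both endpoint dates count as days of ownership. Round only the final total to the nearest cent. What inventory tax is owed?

25 October – 19 November 2032: 26 days at 0.8% → £403000 × 0.8% × 26/366 = £229.0273
20 November – 31 December 2032: 42 days at 2.1% → £403000 × 2.1% × 42/366 = £971.1639
Total = £1200.1913

£1200.19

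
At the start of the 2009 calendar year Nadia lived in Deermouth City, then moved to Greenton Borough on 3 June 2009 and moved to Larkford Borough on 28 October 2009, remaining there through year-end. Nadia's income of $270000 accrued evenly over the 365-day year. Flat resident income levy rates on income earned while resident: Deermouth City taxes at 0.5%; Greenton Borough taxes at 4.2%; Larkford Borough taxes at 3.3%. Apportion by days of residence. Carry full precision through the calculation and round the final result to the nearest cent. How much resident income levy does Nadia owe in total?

$6719.67

Deermouth City, 1 January – 2 June 2009: 153 days → $270000 × 0.5% × 153/365 = $565.8904
Greenton Borough, 3 June – 27 October 2009: 147 days → $270000 × 4.2% × 147/365 = $4567.0685
Larkford Borough, 28 October – 31 December 2009: 65 days → $270000 × 3.3% × 65/365 = $1586.7123
Total = $6719.6712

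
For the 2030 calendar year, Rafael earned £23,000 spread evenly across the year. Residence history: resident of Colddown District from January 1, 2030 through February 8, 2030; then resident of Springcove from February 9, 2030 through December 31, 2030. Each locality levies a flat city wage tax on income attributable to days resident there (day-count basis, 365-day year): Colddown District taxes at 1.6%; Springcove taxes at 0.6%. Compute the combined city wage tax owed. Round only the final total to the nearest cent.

Colddown District, January 1 – February 8, 2030: 39 days → £23,000 × 1.6% × 39/365 = £39.3205
Springcove, February 9 – December 31, 2030: 326 days → £23,000 × 0.6% × 326/365 = £123.2548
Total = £162.5753

£162.58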